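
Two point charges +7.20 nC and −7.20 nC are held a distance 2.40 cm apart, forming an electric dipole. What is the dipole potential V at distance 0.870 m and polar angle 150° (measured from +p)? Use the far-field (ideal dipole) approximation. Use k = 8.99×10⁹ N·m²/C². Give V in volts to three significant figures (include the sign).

V ≈ -1.78 V

Dipole moment p = qd = (7.20×10⁻⁹ C)(0.0240 m) = 1.728×10⁻¹⁰ C·m.
The dipole potential is V = kp cosθ / r².
V = (8.99×10⁹)(1.728×10⁻¹⁰)·cos150° / (0.870)² = -1.777 V.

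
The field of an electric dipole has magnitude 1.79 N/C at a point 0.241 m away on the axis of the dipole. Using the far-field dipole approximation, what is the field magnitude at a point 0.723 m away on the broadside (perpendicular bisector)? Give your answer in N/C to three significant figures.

E ≈ 0.0331 N/C

Dipole fields scale as 1/r³ in the far field.
The axial field is twice the equatorial field at the same r, so the geometry factor is 1/2.
E₂ = E₁ · (1/2) · (r₁/r₂)³ = 1.79 · 0.5 · (0.241/0.723)³.
(r₁/r₂)³ = (0.3333)³ = 0.03704.
E₂ ≈ 0.03315 N/C.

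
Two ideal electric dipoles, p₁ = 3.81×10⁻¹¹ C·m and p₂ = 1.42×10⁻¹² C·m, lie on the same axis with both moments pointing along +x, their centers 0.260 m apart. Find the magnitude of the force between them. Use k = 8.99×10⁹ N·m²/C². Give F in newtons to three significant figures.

F ≈ 6.39×10⁻¹⁰ N

On-axis field of dipole 1 at distance r: E = 2kp₁/r³. Force on dipole 2 is F = p₂·dE/dr (gradient along axis).
dE/dr = −6kp₁/r⁴, so |F| = 6kp₁p₂/r⁴ (attractive for aligned moments).
F = 6(8.99×10⁹)(3.81×10⁻¹¹)(1.42×10⁻¹²)/(0.260)⁴ = 6.386×10⁻¹⁰ N.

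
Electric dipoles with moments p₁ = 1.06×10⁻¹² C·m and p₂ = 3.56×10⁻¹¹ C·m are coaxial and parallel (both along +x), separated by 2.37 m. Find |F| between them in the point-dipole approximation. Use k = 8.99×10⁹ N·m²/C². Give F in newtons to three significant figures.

On-axis field of dipole 1 at distance r: E = 2kp₁/r³. Force on dipole 2 is F = p₂·dE/dr (gradient along axis).
dE/dr = −6kp₁/r⁴, so |F| = 6kp₁p₂/r⁴ (attractive for aligned moments).
F = 6(8.99×10⁹)(1.06×10⁻¹²)(3.56×10⁻¹¹)/(2.37)⁴ = 6.452×10⁻¹⁴ N.

F ≈ 6.45×10⁻¹⁴ N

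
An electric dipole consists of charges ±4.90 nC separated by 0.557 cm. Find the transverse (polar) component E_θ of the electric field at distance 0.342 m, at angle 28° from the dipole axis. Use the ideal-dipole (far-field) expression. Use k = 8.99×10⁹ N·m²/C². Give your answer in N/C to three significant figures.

E_θ ≈ 2.88 N/C

Dipole moment p = qd = (4.90×10⁻⁹ C)(0.00557 m) = 2.729×10⁻¹¹ C·m.
For a dipole, E_θ = (kp sinθ)/r³.
kp/r³ = (8.99×10⁹)(2.729×10⁻¹¹)/(0.342)³ = 6.133 N/C.
E_θ = 6.133·sin28° = 2.879 N/C.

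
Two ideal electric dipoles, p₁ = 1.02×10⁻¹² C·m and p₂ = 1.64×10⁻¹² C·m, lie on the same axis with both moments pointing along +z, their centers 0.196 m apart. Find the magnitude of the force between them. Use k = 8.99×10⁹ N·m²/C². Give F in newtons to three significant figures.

F ≈ 6.11×10⁻¹¹ N

On-axis field of dipole 1 at distance r: E = 2kp₁/r³. Force on dipole 2 is F = p₂·dE/dr (gradient along axis).
dE/dr = −6kp₁/r⁴, so |F| = 6kp₁p₂/r⁴ (attractive for aligned moments).
F = 6(8.99×10⁹)(1.02×10⁻¹²)(1.64×10⁻¹²)/(0.196)⁴ = 6.114×10⁻¹¹ N.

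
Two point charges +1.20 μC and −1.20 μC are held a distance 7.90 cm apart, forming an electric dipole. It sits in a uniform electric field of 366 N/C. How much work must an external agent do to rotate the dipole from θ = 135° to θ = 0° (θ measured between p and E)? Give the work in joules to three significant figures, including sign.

Dipole moment p = qd = (1.20×10⁻⁶ C)(0.0790 m) = 9.48×10⁻⁸ C·m.
W_ext = ΔU = U(θ₂) − U(θ₁) = −pE cosθ₂ − (−pE cosθ₁) = pE(cosθ₁ − cosθ₂).
W = (9.48×10⁻⁸)(366)·(cos135° − cos0°) = (3.470×10⁻⁵)·(-1.7071) = -5.923×10⁻⁵ J.

W ≈ -5.92×10⁻⁵ J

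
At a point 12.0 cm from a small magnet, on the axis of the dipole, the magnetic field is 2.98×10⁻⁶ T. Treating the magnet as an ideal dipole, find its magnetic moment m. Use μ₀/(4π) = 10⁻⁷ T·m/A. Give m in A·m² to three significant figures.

m ≈ 0.0257 A·m²

On axis B = (μ₀/4π)·2m/r³, so m = Br³·4π/(μ₀·2).
m = (2.98×10⁻⁶)·(0.120)³ / (2·10⁻⁷) = 0.02575 A·m².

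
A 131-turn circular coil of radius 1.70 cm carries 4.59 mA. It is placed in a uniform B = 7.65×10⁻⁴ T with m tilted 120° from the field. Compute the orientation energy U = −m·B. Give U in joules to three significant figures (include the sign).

U ≈ 2.09×10⁻⁷ J

m = NIA = NIπa² = 131·(0.00459)·π·(0.0170)² = 5.459×10⁻⁴ A·m².
U = −m·B = −mB cosθ.
U = −(5.459×10⁻⁴)(7.65×10⁻⁴)·cos120° = 2.088×10⁻⁷ J.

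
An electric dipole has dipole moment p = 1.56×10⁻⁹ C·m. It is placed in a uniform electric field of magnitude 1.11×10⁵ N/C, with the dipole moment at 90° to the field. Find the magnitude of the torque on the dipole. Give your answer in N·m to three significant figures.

Torque on an electric dipole: τ = pE sinθ.
τ = (1.56×10⁻⁹)(1.11×10⁵)·sin90° = 1.732×10⁻⁴ N·m.

τ ≈ 1.73×10⁻⁴ N·m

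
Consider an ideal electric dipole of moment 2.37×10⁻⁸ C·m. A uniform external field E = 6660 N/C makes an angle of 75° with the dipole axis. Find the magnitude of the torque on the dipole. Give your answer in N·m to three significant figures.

τ ≈ 1.52×10⁻⁴ N·m

Torque on an electric dipole: τ = pE sinθ.
τ = (2.37×10⁻⁸)(6660)·sin75° = 1.525×10⁻⁴ N·m.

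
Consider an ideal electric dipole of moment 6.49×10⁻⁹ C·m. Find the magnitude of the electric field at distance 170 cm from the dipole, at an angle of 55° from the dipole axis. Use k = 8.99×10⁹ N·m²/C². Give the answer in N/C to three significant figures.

At angle θ the dipole field magnitude is E = (kp/r³)·√(1 + 3cos²θ).
kp/r³ = (8.99×10⁹)(6.49×10⁻⁹) / (1.70)³ = 11.88 N/C.
√(1 + 3cos²55°) = √(1 + 3·0.3290) = √1.9870 ≈ 1.4096.
E ≈ 11.88 × 1.410 = 16.74 N/C.

E ≈ 16.7 N/C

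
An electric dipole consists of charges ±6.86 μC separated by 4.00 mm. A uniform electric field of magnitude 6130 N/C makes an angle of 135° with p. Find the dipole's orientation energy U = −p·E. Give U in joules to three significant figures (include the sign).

U ≈ 1.19×10⁻⁴ J

Dipole moment p = qd = (6.86×10⁻⁶ C)(0.00400 m) = 2.744×10⁻⁸ C·m.
U = −p·E = −pE cosθ.
U = −(2.744×10⁻⁸)(6130)·cos135° = 1.189×10⁻⁴ J.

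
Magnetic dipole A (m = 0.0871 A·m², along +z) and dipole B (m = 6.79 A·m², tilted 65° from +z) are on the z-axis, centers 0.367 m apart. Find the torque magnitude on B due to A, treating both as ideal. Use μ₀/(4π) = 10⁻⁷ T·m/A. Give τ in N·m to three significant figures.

Dipole B is on the axis of dipole A, so B₁ there is axial: B₁ = (μ₀/4π)·2m₁/r³ along +z.
B₁ = 2(10⁻⁷)(0.0871)/(0.367)³ = 3.524×10⁻⁷ T.
τ = m₂ B₁ sinθ.
τ = (6.79)(3.524×10⁻⁷)·sin65° = 2.169×10⁻⁶ N·m.

τ ≈ 2.17×10⁻⁶ N·m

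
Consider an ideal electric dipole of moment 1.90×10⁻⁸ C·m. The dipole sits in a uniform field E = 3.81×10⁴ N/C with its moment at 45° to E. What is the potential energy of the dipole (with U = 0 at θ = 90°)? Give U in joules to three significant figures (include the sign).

U = −p·E = −pE cosθ.
U = −(1.90×10⁻⁸)(3.81×10⁴)·cos45° = -5.119×10⁻⁴ J.

U ≈ -5.12×10⁻⁴ J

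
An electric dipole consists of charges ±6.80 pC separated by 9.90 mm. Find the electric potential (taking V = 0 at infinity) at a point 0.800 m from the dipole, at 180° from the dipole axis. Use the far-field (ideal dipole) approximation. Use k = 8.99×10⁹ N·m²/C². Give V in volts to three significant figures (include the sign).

Dipole moment p = qd = (6.80×10⁻¹² C)(0.00990 m) = 6.732×10⁻¹⁴ C·m.
The dipole potential is V = kp cosθ / r².
V = (8.99×10⁹)(6.732×10⁻¹⁴)·cos180° / (0.800)² = -9.456×10⁻⁴ V.

V ≈ -9.46×10⁻⁴ V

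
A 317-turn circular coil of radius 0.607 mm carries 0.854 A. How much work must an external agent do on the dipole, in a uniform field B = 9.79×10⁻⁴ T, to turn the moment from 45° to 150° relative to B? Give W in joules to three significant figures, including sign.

m = NIA = NIπa² = 317·(0.854)·π·(6.07×10⁻⁴)² = 3.134×10⁻⁴ A·m².
W_ext = ΔU = −mB cosθ₂ + mB cosθ₁ = mB(cosθ₁ − cosθ₂).
W = (3.134×10⁻⁴)(9.79×10⁻⁴)·(cos45° − cos150°) = (3.068×10⁻⁷)·(+1.5731) = 4.827×10⁻⁷ J.

W ≈ 4.83×10⁻⁷ J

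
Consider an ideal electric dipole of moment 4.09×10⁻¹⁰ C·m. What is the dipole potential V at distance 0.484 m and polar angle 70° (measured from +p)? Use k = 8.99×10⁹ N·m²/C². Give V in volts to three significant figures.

The dipole potential is V = kp cosθ / r².
V = (8.99×10⁹)(4.09×10⁻¹⁰)·cos70° / (0.484)² = 5.368 V.

V ≈ 5.37 V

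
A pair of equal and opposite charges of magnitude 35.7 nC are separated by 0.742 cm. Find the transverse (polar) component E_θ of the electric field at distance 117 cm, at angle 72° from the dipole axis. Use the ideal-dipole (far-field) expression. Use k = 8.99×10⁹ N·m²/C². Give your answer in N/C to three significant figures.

E_θ ≈ 1.41 N/C

Dipole moment p = qd = (3.57×10⁻⁸ C)(0.00742 m) = 2.649×10⁻¹⁰ C·m.
For a dipole, E_θ = (kp sinθ)/r³.
kp/r³ = (8.99×10⁹)(2.649×10⁻¹⁰)/(1.17)³ = 1.487 N/C.
E_θ = 1.487·sin72° = 1.414 N/C.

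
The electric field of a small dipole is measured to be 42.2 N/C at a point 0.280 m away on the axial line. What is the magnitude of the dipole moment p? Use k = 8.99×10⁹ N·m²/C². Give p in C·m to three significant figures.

p ≈ 5.15×10⁻¹¹ C·m

On axis E = 2kp/r³, so p = Er³/(2k).
p = (42.2)·(0.280)³ / (2·8.99×10⁹) = 5.152×10⁻¹¹ C·m.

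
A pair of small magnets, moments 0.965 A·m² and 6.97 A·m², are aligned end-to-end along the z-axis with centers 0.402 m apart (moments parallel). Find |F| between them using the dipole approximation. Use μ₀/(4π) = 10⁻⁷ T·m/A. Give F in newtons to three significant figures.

F ≈ 1.55×10⁻⁴ N

On-axis B of dipole 1: B = (μ₀/4π)·2m₁/r³. Force on dipole 2: F = m₂·dB/dr.
dB/dr = −(μ₀/4π)·6m₁/r⁴, so |F| = (μ₀/4π)·6m₁m₂/r⁴.
F = 6(10⁻⁷)(0.965)(6.97)/(0.402)⁴ = 1.545×10⁻⁴ N.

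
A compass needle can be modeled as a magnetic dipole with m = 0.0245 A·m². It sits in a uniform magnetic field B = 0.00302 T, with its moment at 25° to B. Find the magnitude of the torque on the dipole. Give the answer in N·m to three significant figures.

Torque on a magnetic dipole: τ = mB sinθ.
τ = (0.0245)(0.00302)·sin25° = 3.127×10⁻⁵ N·m.

τ ≈ 3.13×10⁻⁵ N·m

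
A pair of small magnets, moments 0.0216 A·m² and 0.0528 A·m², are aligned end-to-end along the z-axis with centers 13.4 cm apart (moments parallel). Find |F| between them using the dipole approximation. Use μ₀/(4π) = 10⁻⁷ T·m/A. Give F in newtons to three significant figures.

On-axis B of dipole 1: B = (μ₀/4π)·2m₁/r³. Force on dipole 2: F = m₂·dB/dr.
dB/dr = −(μ₀/4π)·6m₁/r⁴, so |F| = (μ₀/4π)·6m₁m₂/r⁴.
F = 6(10⁻⁷)(0.0216)(0.0528)/(0.134)⁴ = 2.122×10⁻⁶ N.

F ≈ 2.12×10⁻⁶ N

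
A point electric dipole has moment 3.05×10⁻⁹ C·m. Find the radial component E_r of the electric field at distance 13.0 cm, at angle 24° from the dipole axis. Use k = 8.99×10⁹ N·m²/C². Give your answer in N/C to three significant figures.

For a dipole, E_r = (2kp cosθ)/r³.
kp/r³ = (8.99×10⁹)(3.05×10⁻⁹)/(0.130)³ = 1.248×10⁴ N/C.
E_r = 2·1.248×10⁴·cos24° = 2.280×10⁴ N/C.

E_r ≈ 2.28×10⁴ N/C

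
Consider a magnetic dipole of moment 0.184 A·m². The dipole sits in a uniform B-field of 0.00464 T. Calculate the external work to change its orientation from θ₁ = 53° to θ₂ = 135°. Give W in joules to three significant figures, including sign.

W_ext = ΔU = −mB cosθ₂ + mB cosθ₁ = mB(cosθ₁ − cosθ₂).
W = (0.184)(0.00464)·(cos53° − cos135°) = (8.538×10⁻⁴)·(+1.3089) = 0.001118 J.

W ≈ 0.00112 J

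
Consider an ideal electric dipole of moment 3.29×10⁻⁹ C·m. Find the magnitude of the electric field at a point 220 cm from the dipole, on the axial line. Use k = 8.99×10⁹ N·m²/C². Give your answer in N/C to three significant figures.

E ≈ 5.56 N/C

On the dipole axis E = 2kp/r³.
E = 2·(8.99×10⁹)(3.29×10⁻⁹) / (2.20)³ = 5.555 N/C.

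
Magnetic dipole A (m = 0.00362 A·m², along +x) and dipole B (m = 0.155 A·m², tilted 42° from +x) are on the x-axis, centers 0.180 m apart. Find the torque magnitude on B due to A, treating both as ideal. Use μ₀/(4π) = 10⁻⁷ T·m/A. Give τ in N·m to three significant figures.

τ ≈ 1.29×10⁻⁸ N·m

Dipole B is on the axis of dipole A, so B₁ there is axial: B₁ = (μ₀/4π)·2m₁/r³ along +x.
B₁ = 2(10⁻⁷)(0.00362)/(0.180)³ = 1.241×10⁻⁷ T.
τ = m₂ B₁ sinθ.
τ = (0.155)(1.241×10⁻⁷)·sin42° = 1.288×10⁻⁸ N·m.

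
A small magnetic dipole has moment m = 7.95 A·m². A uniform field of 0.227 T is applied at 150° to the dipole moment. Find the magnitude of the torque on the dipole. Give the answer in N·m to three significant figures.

Torque on a magnetic dipole: τ = mB sinθ.
τ = (7.95)(0.227)·sin150° = 0.9023 N·m.

τ ≈ 0.902 N·m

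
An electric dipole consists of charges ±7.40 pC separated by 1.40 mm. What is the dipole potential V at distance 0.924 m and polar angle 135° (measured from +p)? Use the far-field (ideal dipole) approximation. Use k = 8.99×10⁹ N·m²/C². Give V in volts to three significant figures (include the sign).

V ≈ -7.71×10⁻⁵ V

Dipole moment p = qd = (7.40×10⁻¹² C)(0.00140 m) = 1.036×10⁻¹⁴ C·m.
The dipole potential is V = kp cosθ / r².
V = (8.99×10⁹)(1.036×10⁻¹⁴)·cos135° / (0.924)² = -7.714×10⁻⁵ V.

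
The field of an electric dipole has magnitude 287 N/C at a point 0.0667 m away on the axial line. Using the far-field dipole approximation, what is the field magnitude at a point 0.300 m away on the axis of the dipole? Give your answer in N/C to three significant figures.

E ≈ 3.15 N/C

Dipole fields scale as 1/r³ in the far field; the geometry is the same at both points.
E₂ = E₁ · (r₁/r₂)³ = 287 · (0.0667/0.300)³.
(r₁/r₂)³ = (0.2223)³ = 0.01099.
E₂ ≈ 3.154 N/C.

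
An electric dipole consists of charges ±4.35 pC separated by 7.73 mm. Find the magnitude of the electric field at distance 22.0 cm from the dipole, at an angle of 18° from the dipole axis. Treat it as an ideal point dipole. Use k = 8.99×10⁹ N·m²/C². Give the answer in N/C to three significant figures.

Dipole moment p = qd = (4.35×10⁻¹² C)(0.00773 m) = 3.363×10⁻¹⁴ C·m.
At angle θ the dipole field magnitude is E = (kp/r³)·√(1 + 3cos²θ).
kp/r³ = (8.99×10⁹)(3.363×10⁻¹⁴) / (0.220)³ = 0.02839 N/C.
√(1 + 3cos²18°) = √(1 + 3·0.9045) = √3.7135 ≈ 1.9271.
E ≈ 0.02839 × 1.927 = 0.05472 N/C.

E ≈ 0.0547 N/C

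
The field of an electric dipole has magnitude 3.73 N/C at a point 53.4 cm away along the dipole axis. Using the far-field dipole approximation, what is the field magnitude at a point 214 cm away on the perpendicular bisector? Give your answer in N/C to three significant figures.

E ≈ 0.0290 N/C

Dipole fields scale as 1/r³ in the far field.
The axial field is twice the equatorial field at the same r, so the geometry factor is 1/2.
E₂ = E₁ · (1/2) · (r₁/r₂)³ = 3.73 · 0.5 · (53.4/214)³.
(r₁/r₂)³ = (0.2495)³ = 0.01554.
E₂ ≈ 0.02898 N/C.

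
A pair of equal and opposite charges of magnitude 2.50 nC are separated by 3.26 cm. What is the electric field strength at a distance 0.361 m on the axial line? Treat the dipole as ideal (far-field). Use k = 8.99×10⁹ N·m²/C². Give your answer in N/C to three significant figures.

E ≈ 31.1 N/C

Dipole moment p = qd = (2.50×10⁻⁹ C)(0.0326 m) = 8.15×10⁻¹¹ C·m.
On the dipole axis E = 2kp/r³.
E = 2·(8.99×10⁹)(8.15×10⁻¹¹) / (0.361)³ = 31.15 N/C.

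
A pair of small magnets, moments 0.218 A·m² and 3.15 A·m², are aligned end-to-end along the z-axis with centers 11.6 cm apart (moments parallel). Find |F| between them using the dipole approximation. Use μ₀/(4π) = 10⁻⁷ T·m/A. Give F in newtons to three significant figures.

On-axis B of dipole 1: B = (μ₀/4π)·2m₁/r³. Force on dipole 2: F = m₂·dB/dr.
dB/dr = −(μ₀/4π)·6m₁/r⁴, so |F| = (μ₀/4π)·6m₁m₂/r⁴.
F = 6(10⁻⁷)(0.218)(3.15)/(0.116)⁴ = 0.002276 N.

F ≈ 0.00228 N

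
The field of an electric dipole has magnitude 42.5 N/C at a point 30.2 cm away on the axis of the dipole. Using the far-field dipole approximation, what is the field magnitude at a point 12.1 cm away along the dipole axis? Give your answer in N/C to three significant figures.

Dipole fields scale as 1/r³ in the far field; the geometry is the same at both points.
E₂ = E₁ · (r₁/r₂)³ = 42.5 · (30.2/12.1)³.
(r₁/r₂)³ = (2.496)³ = 15.55.
E₂ ≈ 660.8 N/C.

E ≈ 661 N/C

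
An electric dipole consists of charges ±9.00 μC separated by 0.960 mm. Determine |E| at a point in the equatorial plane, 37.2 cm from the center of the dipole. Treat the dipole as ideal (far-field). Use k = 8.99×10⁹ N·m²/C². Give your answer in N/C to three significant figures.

Dipole moment p = qd = (9.00×10⁻⁶ C)(9.60×10⁻⁴ m) = 8.64×10⁻⁹ C·m.
In the equatorial plane E = kp/r³.
E = (8.99×10⁹)(8.64×10⁻⁹) / (0.372)³ = 1509 N/C.

E ≈ 1510 N/C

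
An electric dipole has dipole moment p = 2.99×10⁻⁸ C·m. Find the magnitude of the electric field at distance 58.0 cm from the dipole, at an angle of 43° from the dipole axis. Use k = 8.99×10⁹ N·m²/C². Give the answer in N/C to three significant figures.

At angle θ the dipole field magnitude is E = (kp/r³)·√(1 + 3cos²θ).
kp/r³ = (8.99×10⁹)(2.99×10⁻⁸) / (0.580)³ = 1378 N/C.
√(1 + 3cos²43°) = √(1 + 3·0.5349) = √2.6046 ≈ 1.6139.
E ≈ 1378 × 1.614 = 2223 N/C.

E ≈ 2220 N/C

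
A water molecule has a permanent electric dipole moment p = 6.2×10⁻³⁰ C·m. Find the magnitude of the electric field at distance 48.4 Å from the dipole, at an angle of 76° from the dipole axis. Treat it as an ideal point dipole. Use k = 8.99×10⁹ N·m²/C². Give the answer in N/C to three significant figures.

E ≈ 5.33×10⁵ N/C

At angle θ the dipole field magnitude is E = (kp/r³)·√(1 + 3cos²θ).
kp/r³ = (8.99×10⁹)(6.20×10⁻³⁰) / (4.84×10⁻⁹)³ = 4.916×10⁵ N/C.
√(1 + 3cos²76°) = √(1 + 3·0.0585) = √1.1756 ≈ 1.0842.
E ≈ 4.916×10⁵ × 1.084 = 5.330×10⁵ N/C.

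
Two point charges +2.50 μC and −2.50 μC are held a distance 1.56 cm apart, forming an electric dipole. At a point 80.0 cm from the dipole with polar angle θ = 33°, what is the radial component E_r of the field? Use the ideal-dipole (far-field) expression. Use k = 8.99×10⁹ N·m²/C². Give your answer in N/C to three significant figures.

E_r ≈ 1150 N/C

Dipole moment p = qd = (2.50×10⁻⁶ C)(0.0156 m) = 3.90×10⁻⁸ C·m.
For a dipole, E_r = (2kp cosθ)/r³.
kp/r³ = (8.99×10⁹)(3.90×10⁻⁸)/(0.800)³ = 684.8 N/C.
E_r = 2·684.8·cos33° = 1149 N/C.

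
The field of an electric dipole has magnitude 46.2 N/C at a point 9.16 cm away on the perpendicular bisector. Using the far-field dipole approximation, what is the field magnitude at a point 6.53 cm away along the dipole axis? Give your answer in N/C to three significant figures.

E ≈ 255 N/C

Dipole fields scale as 1/r³ in the far field.
The axial field is twice the equatorial field at the same r, so the geometry factor is 2/1.
E₂ = E₁ · (2/1) · (r₁/r₂)³ = 46.2 · 2 · (9.16/6.53)³.
(r₁/r₂)³ = (1.403)³ = 2.76.
E₂ ≈ 255.0 N/C.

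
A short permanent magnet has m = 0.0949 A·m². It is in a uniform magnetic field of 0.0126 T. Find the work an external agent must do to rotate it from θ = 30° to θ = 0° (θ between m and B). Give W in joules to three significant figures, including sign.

W ≈ -1.60×10⁻⁴ J

W_ext = ΔU = −mB cosθ₂ + mB cosθ₁ = mB(cosθ₁ − cosθ₂).
W = (0.0949)(0.0126)·(cos30° − cos0°) = (0.001196)·(-0.1340) = -1.602×10⁻⁴ J.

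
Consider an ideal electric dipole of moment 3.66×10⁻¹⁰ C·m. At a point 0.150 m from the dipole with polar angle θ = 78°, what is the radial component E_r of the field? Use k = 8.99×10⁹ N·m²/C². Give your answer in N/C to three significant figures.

E_r ≈ 405 N/C

For a dipole, E_r = (2kp cosθ)/r³.
kp/r³ = (8.99×10⁹)(3.66×10⁻¹⁰)/(0.150)³ = 974.9 N/C.
E_r = 2·974.9·cos78° = 405.4 N/C.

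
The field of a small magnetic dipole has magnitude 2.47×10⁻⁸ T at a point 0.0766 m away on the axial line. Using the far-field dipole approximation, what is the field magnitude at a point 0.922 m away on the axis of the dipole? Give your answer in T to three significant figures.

B ≈ 1.42×10⁻¹¹ T

Dipole fields scale as 1/r³ in the far field; the geometry is the same at both points.
B₂ = B₁ · (r₁/r₂)³ = 2.47×10⁻⁸ · (0.0766/0.922)³.
(r₁/r₂)³ = (0.08308)³ = 0.0005734.
B₂ ≈ 1.416×10⁻¹¹ T.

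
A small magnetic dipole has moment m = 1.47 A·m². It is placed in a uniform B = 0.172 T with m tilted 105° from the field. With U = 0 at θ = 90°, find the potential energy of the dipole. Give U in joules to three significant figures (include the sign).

U = −m·B = −mB cosθ.
U = −(1.47)(0.172)·cos105° = 0.06544 J.

U ≈ 0.0654 J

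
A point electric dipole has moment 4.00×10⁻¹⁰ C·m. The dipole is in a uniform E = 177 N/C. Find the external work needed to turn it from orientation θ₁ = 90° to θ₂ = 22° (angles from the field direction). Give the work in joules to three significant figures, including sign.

W ≈ -6.56×10⁻⁸ J

W_ext = ΔU = U(θ₂) − U(θ₁) = −pE cosθ₂ − (−pE cosθ₁) = pE(cosθ₁ − cosθ₂).
W = (4.00×10⁻¹⁰)(177)·(cos90° − cos22°) = (7.080×10⁻⁸)·(-0.9272) = -6.564×10⁻⁸ J.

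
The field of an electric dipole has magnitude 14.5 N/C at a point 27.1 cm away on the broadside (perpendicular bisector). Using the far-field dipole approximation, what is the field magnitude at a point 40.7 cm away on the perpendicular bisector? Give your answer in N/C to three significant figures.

Dipole fields scale as 1/r³ in the far field; the geometry is the same at both points.
E₂ = E₁ · (r₁/r₂)³ = 14.5 · (27.1/40.7)³.
(r₁/r₂)³ = (0.6658)³ = 0.2952.
E₂ ≈ 4.280 N/C.

E ≈ 4.28 N/C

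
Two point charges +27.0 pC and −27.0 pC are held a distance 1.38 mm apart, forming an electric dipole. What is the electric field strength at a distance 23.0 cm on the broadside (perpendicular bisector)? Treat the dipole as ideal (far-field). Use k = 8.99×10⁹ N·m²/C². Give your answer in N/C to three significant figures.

E ≈ 0.0275 N/C

Dipole moment p = qd = (2.70×10⁻¹¹ C)(0.00138 m) = 3.726×10⁻¹⁴ C·m.
In the equatorial plane E = kp/r³.
E = (8.99×10⁹)(3.726×10⁻¹⁴) / (0.230)³ = 0.02753 N/C.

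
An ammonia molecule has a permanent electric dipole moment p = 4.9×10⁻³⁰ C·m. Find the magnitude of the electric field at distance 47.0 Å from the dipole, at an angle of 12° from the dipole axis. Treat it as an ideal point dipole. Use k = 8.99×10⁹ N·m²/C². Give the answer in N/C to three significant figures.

At angle θ the dipole field magnitude is E = (kp/r³)·√(1 + 3cos²θ).
kp/r³ = (8.99×10⁹)(4.90×10⁻³⁰) / (4.70×10⁻⁹)³ = 4.243×10⁵ N/C.
√(1 + 3cos²12°) = √(1 + 3·0.9568) = √3.8703 ≈ 1.9673.
E ≈ 4.243×10⁵ × 1.967 = 8.347×10⁵ N/C.

E ≈ 8.35×10⁵ N/C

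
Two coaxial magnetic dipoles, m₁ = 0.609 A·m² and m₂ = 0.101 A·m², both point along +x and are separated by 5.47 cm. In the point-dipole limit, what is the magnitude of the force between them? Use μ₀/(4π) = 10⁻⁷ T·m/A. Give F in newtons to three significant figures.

On-axis B of dipole 1: B = (μ₀/4π)·2m₁/r³. Force on dipole 2: F = m₂·dB/dr.
dB/dr = −(μ₀/4π)·6m₁/r⁴, so |F| = (μ₀/4π)·6m₁m₂/r⁴.
F = 6(10⁻⁷)(0.609)(0.101)/(0.0547)⁴ = 0.004122 N.

F ≈ 0.00412 N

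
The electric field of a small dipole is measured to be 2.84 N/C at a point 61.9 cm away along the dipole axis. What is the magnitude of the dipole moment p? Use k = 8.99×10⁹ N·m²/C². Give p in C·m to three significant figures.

On axis E = 2kp/r³, so p = Er³/(2k).
p = (2.84)·(0.619)³ / (2·8.99×10⁹) = 3.746×10⁻¹¹ C·m.

p ≈ 3.75×10⁻¹¹ C·m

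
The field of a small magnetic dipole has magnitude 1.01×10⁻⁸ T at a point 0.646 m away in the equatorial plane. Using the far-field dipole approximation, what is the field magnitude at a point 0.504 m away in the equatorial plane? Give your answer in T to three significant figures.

B ≈ 2.13×10⁻⁸ T

Dipole fields scale as 1/r³ in the far field; the geometry is the same at both points.
B₂ = B₁ · (r₁/r₂)³ = 1.01×10⁻⁸ · (0.646/0.504)³.
(r₁/r₂)³ = (1.282)³ = 2.106.
B₂ ≈ 2.127×10⁻⁸ T.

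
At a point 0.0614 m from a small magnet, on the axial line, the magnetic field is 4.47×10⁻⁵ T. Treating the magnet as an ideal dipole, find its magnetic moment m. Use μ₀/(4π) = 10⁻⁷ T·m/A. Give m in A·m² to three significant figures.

On axis B = (μ₀/4π)·2m/r³, so m = Br³·4π/(μ₀·2).
m = (4.47×10⁻⁵)·(0.0614)³ / (2·10⁻⁷) = 0.05173 A·m².

m ≈ 0.0517 A·m²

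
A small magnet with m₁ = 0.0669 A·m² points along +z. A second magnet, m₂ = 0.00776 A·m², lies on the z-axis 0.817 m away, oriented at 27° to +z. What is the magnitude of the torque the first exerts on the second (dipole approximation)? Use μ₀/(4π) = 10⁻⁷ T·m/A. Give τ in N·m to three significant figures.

Dipole B is on the axis of dipole A, so B₁ there is axial: B₁ = (μ₀/4π)·2m₁/r³ along +z.
B₁ = 2(10⁻⁷)(0.0669)/(0.817)³ = 2.454×10⁻⁸ T.
τ = m₂ B₁ sinθ.
τ = (0.00776)(2.454×10⁻⁸)·sin27° = 8.644×10⁻¹¹ N·m.

τ ≈ 8.64×10⁻¹¹ N·m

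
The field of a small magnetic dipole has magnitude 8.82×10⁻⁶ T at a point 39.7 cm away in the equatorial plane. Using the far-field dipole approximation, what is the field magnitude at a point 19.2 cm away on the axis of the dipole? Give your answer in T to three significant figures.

Dipole fields scale as 1/r³ in the far field.
The axial field is twice the equatorial field at the same r, so the geometry factor is 2/1.
B₂ = B₁ · (2/1) · (r₁/r₂)³ = 8.82×10⁻⁶ · 2 · (39.7/19.2)³.
(r₁/r₂)³ = (2.068)³ = 8.84.
B₂ ≈ 1.559×10⁻⁴ T.

B ≈ 1.56×10⁻⁴ T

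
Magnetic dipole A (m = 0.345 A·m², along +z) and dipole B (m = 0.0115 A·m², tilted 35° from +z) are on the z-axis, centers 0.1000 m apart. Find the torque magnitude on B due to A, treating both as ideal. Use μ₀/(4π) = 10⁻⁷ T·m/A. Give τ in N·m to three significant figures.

τ ≈ 4.55×10⁻⁷ N·m

Dipole B is on the axis of dipole A, so B₁ there is axial: B₁ = (μ₀/4π)·2m₁/r³ along +z.
B₁ = 2(10⁻⁷)(0.345)/(0.100)³ = 6.900×10⁻⁵ T.
τ = m₂ B₁ sinθ.
τ = (0.0115)(6.900×10⁻⁵)·sin35° = 4.551×10⁻⁷ N·m.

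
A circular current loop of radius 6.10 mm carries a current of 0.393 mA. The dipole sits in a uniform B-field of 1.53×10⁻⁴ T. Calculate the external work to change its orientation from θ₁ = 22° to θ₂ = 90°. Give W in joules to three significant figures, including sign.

W ≈ 6.52×10⁻¹² J

Magnetic moment m = IA = Iπa² = (3.93×10⁻⁴)·π·(0.00610)² = 4.594×10⁻⁸ A·m².
W_ext = ΔU = −mB cosθ₂ + mB cosθ₁ = mB(cosθ₁ − cosθ₂).
W = (4.594×10⁻⁸)(1.53×10⁻⁴)·(cos22° − cos90°) = (7.029×10⁻¹²)·(+0.9272) = 6.517×10⁻¹² J.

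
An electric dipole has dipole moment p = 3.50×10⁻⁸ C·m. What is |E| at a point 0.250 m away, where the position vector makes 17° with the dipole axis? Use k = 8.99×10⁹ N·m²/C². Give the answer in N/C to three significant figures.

E ≈ 3.90×10⁴ N/C

At angle θ the dipole field magnitude is E = (kp/r³)·√(1 + 3cos²θ).
kp/r³ = (8.99×10⁹)(3.50×10⁻⁸) / (0.250)³ = 2.014×10⁴ N/C.
√(1 + 3cos²17°) = √(1 + 3·0.9145) = √3.7436 ≈ 1.9348.
E ≈ 2.014×10⁴ × 1.935 = 3.896×10⁴ N/C.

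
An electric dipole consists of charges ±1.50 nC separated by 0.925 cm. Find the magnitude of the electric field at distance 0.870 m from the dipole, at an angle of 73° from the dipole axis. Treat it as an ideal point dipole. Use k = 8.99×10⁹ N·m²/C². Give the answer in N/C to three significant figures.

E ≈ 0.212 N/C

Dipole moment p = qd = (1.50×10⁻⁹ C)(0.00925 m) = 1.388×10⁻¹¹ C·m.
At angle θ the dipole field magnitude is E = (kp/r³)·√(1 + 3cos²θ).
kp/r³ = (8.99×10⁹)(1.388×10⁻¹¹) / (0.870)³ = 0.1895 N/C.
√(1 + 3cos²73°) = √(1 + 3·0.0855) = √1.2564 ≈ 1.1209.
E ≈ 0.1895 × 1.121 = 0.2124 N/C.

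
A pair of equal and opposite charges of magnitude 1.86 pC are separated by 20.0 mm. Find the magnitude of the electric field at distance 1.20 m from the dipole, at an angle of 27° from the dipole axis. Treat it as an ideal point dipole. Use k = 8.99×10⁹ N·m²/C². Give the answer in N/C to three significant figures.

E ≈ 3.56×10⁻⁴ N/C

Dipole moment p = qd = (1.86×10⁻¹² C)(0.0200 m) = 3.72×10⁻¹⁴ C·m.
At angle θ the dipole field magnitude is E = (kp/r³)·√(1 + 3cos²θ).
kp/r³ = (8.99×10⁹)(3.72×10⁻¹⁴) / (1.20)³ = 1.935×10⁻⁴ N/C.
√(1 + 3cos²27°) = √(1 + 3·0.7939) = √3.3817 ≈ 1.8389.
E ≈ 1.935×10⁻⁴ × 1.839 = 3.559×10⁻⁴ N/C.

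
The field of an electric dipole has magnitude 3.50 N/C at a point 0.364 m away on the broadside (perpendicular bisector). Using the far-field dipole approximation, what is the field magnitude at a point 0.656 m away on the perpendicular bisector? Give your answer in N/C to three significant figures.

E ≈ 0.598 N/C

Dipole fields scale as 1/r³ in the far field; the geometry is the same at both points.
E₂ = E₁ · (r₁/r₂)³ = 3.50 · (0.364/0.656)³.
(r₁/r₂)³ = (0.5549)³ = 0.1708.
E₂ ≈ 0.5979 N/C.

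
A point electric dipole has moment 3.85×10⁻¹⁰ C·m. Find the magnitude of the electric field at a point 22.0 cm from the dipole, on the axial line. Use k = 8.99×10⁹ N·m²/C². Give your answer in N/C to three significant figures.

On the dipole axis E = 2kp/r³.
E = 2·(8.99×10⁹)(3.85×10⁻¹⁰) / (0.220)³ = 650.1 N/C.

E ≈ 650 N/C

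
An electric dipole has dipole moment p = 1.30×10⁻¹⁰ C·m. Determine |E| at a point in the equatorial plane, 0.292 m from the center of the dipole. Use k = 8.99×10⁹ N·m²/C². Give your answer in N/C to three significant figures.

In the equatorial plane E = kp/r³.
E = (8.99×10⁹)(1.30×10⁻¹⁰) / (0.292)³ = 46.94 N/C.

E ≈ 46.9 N/C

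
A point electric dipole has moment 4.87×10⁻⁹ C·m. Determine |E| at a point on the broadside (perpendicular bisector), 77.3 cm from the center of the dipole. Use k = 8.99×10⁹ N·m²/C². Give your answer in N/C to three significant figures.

In the equatorial plane E = kp/r³.
E = (8.99×10⁹)(4.87×10⁻⁹) / (0.773)³ = 94.79 N/C.

E ≈ 94.8 N/C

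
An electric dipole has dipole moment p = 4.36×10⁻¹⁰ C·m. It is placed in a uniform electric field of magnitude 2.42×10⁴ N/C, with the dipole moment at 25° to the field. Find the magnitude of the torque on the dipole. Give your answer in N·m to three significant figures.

τ ≈ 4.46×10⁻⁶ N·m

Torque on an electric dipole: τ = pE sinθ.
τ = (4.36×10⁻¹⁰)(2.42×10⁴)·sin25° = 4.459×10⁻⁶ N·m.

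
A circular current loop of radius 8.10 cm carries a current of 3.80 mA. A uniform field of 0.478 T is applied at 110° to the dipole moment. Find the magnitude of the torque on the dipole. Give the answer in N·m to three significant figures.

τ ≈ 3.52×10⁻⁵ N·m

Magnetic moment m = IA = Iπa² = (0.00380)·π·(0.0810)² = 7.833×10⁻⁵ A·m².
Torque on a magnetic dipole: τ = mB sinθ.
τ = (7.833×10⁻⁵)(0.478)·sin110° = 3.518×10⁻⁵ N·m.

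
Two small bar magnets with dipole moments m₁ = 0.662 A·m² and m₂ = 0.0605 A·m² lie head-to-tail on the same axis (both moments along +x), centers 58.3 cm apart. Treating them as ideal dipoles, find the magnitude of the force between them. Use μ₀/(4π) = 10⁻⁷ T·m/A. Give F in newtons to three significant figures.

On-axis B of dipole 1: B = (μ₀/4π)·2m₁/r³. Force on dipole 2: F = m₂·dB/dr.
dB/dr = −(μ₀/4π)·6m₁/r⁴, so |F| = (μ₀/4π)·6m₁m₂/r⁴.
F = 6(10⁻⁷)(0.662)(0.0605)/(0.583)⁴ = 2.080×10⁻⁷ N.

F ≈ 2.08×10⁻⁷ N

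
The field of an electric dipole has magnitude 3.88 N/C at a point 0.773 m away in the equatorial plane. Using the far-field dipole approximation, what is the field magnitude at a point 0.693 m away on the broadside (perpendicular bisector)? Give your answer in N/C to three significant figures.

E ≈ 5.38 N/C

Dipole fields scale as 1/r³ in the far field; the geometry is the same at both points.
E₂ = E₁ · (r₁/r₂)³ = 3.88 · (0.773/0.693)³.
(r₁/r₂)³ = (1.115)³ = 1.388.
E₂ ≈ 5.385 N/C.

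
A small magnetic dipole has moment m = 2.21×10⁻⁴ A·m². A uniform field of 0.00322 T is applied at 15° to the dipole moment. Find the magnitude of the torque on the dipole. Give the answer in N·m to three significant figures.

τ ≈ 1.84×10⁻⁷ N·m

Torque on a magnetic dipole: τ = mB sinθ.
τ = (2.21×10⁻⁴)(0.00322)·sin15° = 1.842×10⁻⁷ N·m.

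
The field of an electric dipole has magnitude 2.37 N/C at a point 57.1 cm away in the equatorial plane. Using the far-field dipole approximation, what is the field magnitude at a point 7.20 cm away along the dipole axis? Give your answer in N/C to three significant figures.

Dipole fields scale as 1/r³ in the far field.
The axial field is twice the equatorial field at the same r, so the geometry factor is 2/1.
E₂ = E₁ · (2/1) · (r₁/r₂)³ = 2.37 · 2 · (57.1/7.20)³.
(r₁/r₂)³ = (7.931)³ = 498.8.
E₂ ≈ 2364 N/C.

E ≈ 2360 N/C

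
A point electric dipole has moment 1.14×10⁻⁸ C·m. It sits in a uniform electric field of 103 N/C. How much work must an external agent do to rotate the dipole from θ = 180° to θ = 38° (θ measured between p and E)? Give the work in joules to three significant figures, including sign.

W ≈ -2.10×10⁻⁶ J

W_ext = ΔU = U(θ₂) − U(θ₁) = −pE cosθ₂ − (−pE cosθ₁) = pE(cosθ₁ − cosθ₂).
W = (1.14×10⁻⁸)(103)·(cos180° − cos38°) = (1.174×10⁻⁶)·(-1.7880) = -2.099×10⁻⁶ J.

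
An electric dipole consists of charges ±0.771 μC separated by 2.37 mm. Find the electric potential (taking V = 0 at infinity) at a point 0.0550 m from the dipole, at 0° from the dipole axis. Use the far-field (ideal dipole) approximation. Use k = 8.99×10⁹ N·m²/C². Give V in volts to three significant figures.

Dipole moment p = qd = (7.71×10⁻⁷ C)(0.00237 m) = 1.827×10⁻⁹ C·m.
The dipole potential is V = kp cosθ / r².
V = (8.99×10⁹)(1.827×10⁻⁹)·cos0° / (0.0550)² = 5430 V.

V ≈ 5430 V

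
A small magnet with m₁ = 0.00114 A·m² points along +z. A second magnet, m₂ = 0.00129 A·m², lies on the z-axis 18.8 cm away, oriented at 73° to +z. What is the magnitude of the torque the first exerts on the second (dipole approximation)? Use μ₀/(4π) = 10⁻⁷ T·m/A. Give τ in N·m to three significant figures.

Dipole B is on the axis of dipole A, so B₁ there is axial: B₁ = (μ₀/4π)·2m₁/r³ along +z.
B₁ = 2(10⁻⁷)(0.00114)/(0.188)³ = 3.431×10⁻⁸ T.
τ = m₂ B₁ sinθ.
τ = (0.00129)(3.431×10⁻⁸)·sin73° = 4.233×10⁻¹¹ N·m.

τ ≈ 4.23×10⁻¹¹ N·m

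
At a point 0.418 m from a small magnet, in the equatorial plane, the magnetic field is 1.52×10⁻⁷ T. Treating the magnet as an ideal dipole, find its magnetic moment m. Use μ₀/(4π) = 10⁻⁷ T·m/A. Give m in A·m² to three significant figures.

m ≈ 0.111 A·m²

In the equatorial plane B = (μ₀/4π)·m/r³, so m = Br³·4π/(μ₀).
m = (1.52×10⁻⁷)·(0.418)³ / (10⁻⁷) = 0.1110 A·m².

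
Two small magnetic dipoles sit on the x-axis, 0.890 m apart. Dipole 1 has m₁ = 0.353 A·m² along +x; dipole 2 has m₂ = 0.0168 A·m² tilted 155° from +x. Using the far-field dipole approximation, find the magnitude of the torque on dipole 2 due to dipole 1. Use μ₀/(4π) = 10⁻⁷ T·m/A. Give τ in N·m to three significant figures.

τ ≈ 7.11×10⁻¹⁰ N·m

Dipole B is on the axis of dipole A, so B₁ there is axial: B₁ = (μ₀/4π)·2m₁/r³ along +x.
B₁ = 2(10⁻⁷)(0.353)/(0.890)³ = 1.001×10⁻⁷ T.
τ = m₂ B₁ sinθ.
τ = (0.0168)(1.001×10⁻⁷)·sin155° = 7.110×10⁻¹⁰ N·m.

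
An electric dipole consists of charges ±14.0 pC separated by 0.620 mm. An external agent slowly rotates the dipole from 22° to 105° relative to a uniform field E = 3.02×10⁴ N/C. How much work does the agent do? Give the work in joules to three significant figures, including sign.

W ≈ 3.11×10⁻¹⁰ J

Dipole moment p = qd = (1.40×10⁻¹¹ C)(6.20×10⁻⁴ m) = 8.68×10⁻¹⁵ C·m.
W_ext = ΔU = U(θ₂) − U(θ₁) = −pE cosθ₂ − (−pE cosθ₁) = pE(cosθ₁ − cosθ₂).
W = (8.68×10⁻¹⁵)(3.02×10⁴)·(cos22° − cos105°) = (2.621×10⁻¹⁰)·(+1.1860) = 3.109×10⁻¹⁰ J.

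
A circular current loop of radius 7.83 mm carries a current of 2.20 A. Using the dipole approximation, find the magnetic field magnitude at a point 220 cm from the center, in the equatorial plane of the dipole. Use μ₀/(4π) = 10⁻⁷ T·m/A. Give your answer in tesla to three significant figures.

Magnetic moment m = IA = Iπa² = (2.20)·π·(0.00783)² = 4.237×10⁻⁴ A·m².
In the equatorial plane B = (μ₀/4π)·m/r³ (half the axial value).
B = (10⁻⁷)·(4.237×10⁻⁴) / (2.20)³ = 3.979×10⁻¹² T.

B ≈ 3.98×10⁻¹² T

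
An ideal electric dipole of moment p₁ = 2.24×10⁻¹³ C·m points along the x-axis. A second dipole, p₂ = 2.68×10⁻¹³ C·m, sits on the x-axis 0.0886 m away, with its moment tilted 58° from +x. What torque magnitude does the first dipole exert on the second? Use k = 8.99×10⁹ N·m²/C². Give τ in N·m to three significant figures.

The second dipole sits on the axis of the first, so the field there is axial: E₁ = 2kp₁/r³ along +x.
E₁ = 2(8.99×10⁹)(2.24×10⁻¹³)/(0.0886)³ = 5.791 N/C.
Torque on the second dipole: τ = p₂ E₁ sinθ.
τ = (2.68×10⁻¹³)(5.791)·sin58° = 1.316×10⁻¹² N·m.

τ ≈ 1.32×10⁻¹² N·m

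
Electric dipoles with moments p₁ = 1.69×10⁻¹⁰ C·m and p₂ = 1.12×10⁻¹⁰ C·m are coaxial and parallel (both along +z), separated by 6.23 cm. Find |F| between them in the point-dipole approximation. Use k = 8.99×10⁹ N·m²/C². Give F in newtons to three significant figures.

On-axis field of dipole 1 at distance r: E = 2kp₁/r³. Force on dipole 2 is F = p₂·dE/dr (gradient along axis).
dE/dr = −6kp₁/r⁴, so |F| = 6kp₁p₂/r⁴ (attractive for aligned moments).
F = 6(8.99×10⁹)(1.69×10⁻¹⁰)(1.12×10⁻¹⁰)/(0.0623)⁴ = 6.777×10⁻⁵ N.

F ≈ 6.78×10⁻⁵ N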